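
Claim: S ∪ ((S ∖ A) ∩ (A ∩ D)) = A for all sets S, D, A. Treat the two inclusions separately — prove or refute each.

(⊆) This inclusion fails. Take S = {1}, D = ∅, A = ∅; then 1 ∈ S ∪ ((S ∖ A) ∩ (A ∩ D)) but 1 ∉ A.

(⊇) This inclusion fails. Take S = ∅, D = ∅, A = {1}; then 1 ∈ A but 1 ∉ S ∪ ((S ∖ A) ∩ (A ∩ D)).

Neither inclusion holds.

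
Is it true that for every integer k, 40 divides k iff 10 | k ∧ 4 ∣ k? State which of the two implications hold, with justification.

(→) If 40 ∣ k, write k = 40q. Since 40 = 4·10, k = 10·(4q), so 10 ∣ k; and since 40 = 10·4, k = 4·(10q), so 4 ∣ k.

(←) This fails: take k = 20. Both 10 ∣ 20 and 4 ∣ 20, yet 20 is not a multiple of 40 (since 20 = 0·40 + 20), so 40 ∤ 20.

(⇒) holds; (⇐) fails.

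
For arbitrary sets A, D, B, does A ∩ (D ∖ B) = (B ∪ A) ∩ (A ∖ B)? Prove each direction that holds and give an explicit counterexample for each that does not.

(⊆) holds; (⊇) fails.

(⟹) Let x ∈ A ∩ (D ∖ B). Then x ∈ A ∩ D and x ∉ B, from which x ∈ (B ∪ A) ∩ (A ∖ B).

(⟸) This inclusion fails. Take A = {1}, D = ∅, B = ∅; then 1 ∈ (B ∪ A) ∩ (A ∖ B) but 1 ∉ A ∩ (D ∖ B).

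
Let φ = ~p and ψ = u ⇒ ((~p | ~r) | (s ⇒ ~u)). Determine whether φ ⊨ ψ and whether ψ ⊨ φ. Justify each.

Only the forward direction holds.

(⇒) Assume the antecedent. If p is true, the antecedent cannot hold. If p is false, u ⇒ ((~p | ~r) | (s ⇒ ~u)) reduces to true regardless of the other variables. Either way u ⇒ ((~p | ~r) | (s ⇒ ~u)) holds.

(⇐) This fails. Under s = F, p = T, r = F, u = F, the left side is false but the right side is true.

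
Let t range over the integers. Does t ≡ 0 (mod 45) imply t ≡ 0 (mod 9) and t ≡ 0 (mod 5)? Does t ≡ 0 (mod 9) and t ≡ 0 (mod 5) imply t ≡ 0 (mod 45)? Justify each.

[⇒] Suppose t ≡ 0 (mod 45); write t = 45j + 0. Since 9 ∣ 45, reducing mod 9 gives t ≡ 0 (mod 9); since 5 ∣ 45, reducing mod 5 gives t ≡ 0 (mod 5).

[⇐] Conversely, if t ≡ 0 (mod 9) and t ≡ 0 (mod 5), then by the Chinese remainder theorem t ≡ 0 (mod 45). This is exactly t ≡ 0 (mod 45).

Both directions hold; the statement is true.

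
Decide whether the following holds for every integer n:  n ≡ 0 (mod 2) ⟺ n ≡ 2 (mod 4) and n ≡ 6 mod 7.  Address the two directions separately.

Not equivalent: only (⇐) holds.

(⇒) This fails: n = 0 gives 0 ≡ 0 (mod 2) but 0 ≡ 0 (mod 4), so the conjunction on the right does not hold.

(⇐) Conversely, if n ≡ 2 (mod 4) and n ≡ 6 (mod 7), then by the Chinese remainder theorem n ≡ 6 (mod 28). Since 6 ≡ 0 (mod 2) and 2 ∣ 28, we get n ≡ 0 (mod 2).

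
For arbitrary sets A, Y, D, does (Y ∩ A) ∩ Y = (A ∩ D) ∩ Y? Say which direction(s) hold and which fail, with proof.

(⊆) fails; (⊇) holds.

(⟹) This inclusion fails. Take A = {1}, Y = {1}, D = ∅; then 1 ∈ (Y ∩ A) ∩ Y but 1 ∉ (A ∩ D) ∩ Y.

(⟸) Let x ∈ (A ∩ D) ∩ Y. Then x ∈ A ∩ Y ∩ D, from which x ∈ (Y ∩ A) ∩ Y.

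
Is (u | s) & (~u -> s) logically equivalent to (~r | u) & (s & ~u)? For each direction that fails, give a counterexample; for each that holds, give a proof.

[⇒] This fails. Under r = T, s = T, u = F, the left side is true but the right side is false.

[⇐] Assume the antecedent. If r is true, the antecedent cannot hold. If r is false, the antecedent forces (r = F, s = T, u = F), and (u | s) & (~u -> s) holds there. Either way (u | s) & (~u -> s) holds.

The forward direction fails; the converse holds.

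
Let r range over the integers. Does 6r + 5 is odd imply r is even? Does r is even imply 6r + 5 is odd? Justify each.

[⇐] Suppose r is even. Since 6 is even, 6r is even for every r, so 6r + 5 has the same parity as 5, which is odd. Hence 6r + 5 is odd.

[⇒] This fails: take r = 1. Then 6r + 5 = 11, which is odd, yet r = 1 is odd, not even.

Only the reverse direction holds.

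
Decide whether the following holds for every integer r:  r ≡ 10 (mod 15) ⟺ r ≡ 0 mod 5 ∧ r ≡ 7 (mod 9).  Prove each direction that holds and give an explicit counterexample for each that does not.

(→) This fails: r = 40 gives 40 ≡ 10 (mod 15) but 40 ≡ 4 (mod 9), so the conjunction on the right does not hold.

(←) Conversely, if r ≡ 0 (mod 5) and r ≡ 7 (mod 9), then by the Chinese remainder theorem r ≡ 25 (mod 45). Since 25 ≡ 10 (mod 15) and 15 ∣ 45, we get r ≡ 10 (mod 15).

Not equivalent: only (⇐) holds.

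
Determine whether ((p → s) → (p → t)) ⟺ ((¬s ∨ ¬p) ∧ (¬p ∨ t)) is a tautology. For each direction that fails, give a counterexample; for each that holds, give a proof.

Forward direction. This fails. Under s = F, p = T, t = F, the left side is true but the right side is false.

Converse. Assume the antecedent. If s is true, the antecedent forces (s = T, p = F, t = F) or (s = T, p = F, t = T), and (p → s) → (p → t) holds there. If s is false, (p → s) → (p → t) reduces to true regardless of the other variables. Either way (p → s) → (p → t) holds.

The forward direction fails; the converse holds.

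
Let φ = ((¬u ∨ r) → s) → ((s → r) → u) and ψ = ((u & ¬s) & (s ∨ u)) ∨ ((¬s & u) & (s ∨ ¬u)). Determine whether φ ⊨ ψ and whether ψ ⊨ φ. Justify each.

Only the converse holds.

[⇒] This fails. Under s = F, r = F, u = F, the left side is true but the right side is false.

[⇐] Assume the antecedent. If s is true, the antecedent cannot hold. If s is false, ((¬u ∨ r) → s) → ((s → r) → u) reduces to true regardless of the other variables. Either way ((¬u ∨ r) → s) → ((s → r) → u) holds.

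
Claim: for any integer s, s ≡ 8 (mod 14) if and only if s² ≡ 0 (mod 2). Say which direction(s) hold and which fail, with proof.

(⇒) Suppose s ≡ 8 (mod 14). Then s² ≡ 8² = 64 (mod 14), and since 2 ∣ 14, also s² ≡ 0 (mod 2).

(⇐) This fails: take s = 0. Then 0² = 0 ≡ 0 (mod 2), yet 0 ≡ 0 (mod 14), not 8.

Only the forward implication holds.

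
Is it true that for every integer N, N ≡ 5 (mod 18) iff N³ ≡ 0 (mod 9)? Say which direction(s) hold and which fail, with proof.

(→) This fails: take N = 5. Then 5 ≡ 5 (mod 18), but 5³ = 125 ≡ 8 (mod 9), not 0.

(←) This fails: take N = 0. Then 0³ = 0 ≡ 0 (mod 9), yet 0 ≡ 0 (mod 18), not 5.

Both directions fail.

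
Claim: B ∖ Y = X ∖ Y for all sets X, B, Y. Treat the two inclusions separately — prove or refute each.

Neither inclusion holds.

(⊆) This inclusion fails. Take X = ∅, B = {1}, Y = ∅; then 1 ∈ B ∖ Y but 1 ∉ X ∖ Y.

(⊇) This inclusion fails. Take X = {1}, B = ∅, Y = ∅; then 1 ∈ X ∖ Y but 1 ∉ B ∖ Y.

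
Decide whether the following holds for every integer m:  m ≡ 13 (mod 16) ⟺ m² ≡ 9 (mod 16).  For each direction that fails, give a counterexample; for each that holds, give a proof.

Not equivalent: only (⇒) holds.

(←) This fails: take m = 3. Then 3² = 9 ≡ 9 (mod 16), yet 3 ≡ 3 (mod 16), not 13.

(→) Suppose m ≡ 13 (mod 16). Write m = 16j + 13. Then (16j + 13)² = 256j² + 416j + 169 = 16(16j² + 26j + 10) + 9, so m² ≡ 9 (mod 16).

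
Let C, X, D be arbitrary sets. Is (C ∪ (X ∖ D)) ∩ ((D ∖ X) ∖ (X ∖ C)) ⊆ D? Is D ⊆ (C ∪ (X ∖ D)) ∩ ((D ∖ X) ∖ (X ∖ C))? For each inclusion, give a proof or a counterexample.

(⊆) holds; (⊇) fails.

(⟹) Let x ∈ (C ∪ (X ∖ D)) ∩ ((D ∖ X) ∖ (X ∖ C)). Then x ∈ C ∩ D and x ∉ X, from which x ∈ D.

(⟸) This inclusion fails. Take C = ∅, X = ∅, D = {1}; then 1 ∈ D but 1 ∉ (C ∪ (X ∖ D)) ∩ ((D ∖ X) ∖ (X ∖ C)).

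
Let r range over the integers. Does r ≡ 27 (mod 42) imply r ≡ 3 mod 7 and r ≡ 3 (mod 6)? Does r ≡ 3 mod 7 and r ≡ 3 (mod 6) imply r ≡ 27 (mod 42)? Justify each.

(→) This fails: r = 27 gives 27 ≡ 27 (mod 42) but 27 ≡ 6 (mod 7), so the conjunction on the right does not hold.

(←) This fails: r = 3 satisfies both congruences on the right (3 ≡ 3 mod 7 and 3 ≡ 3 mod 6) yet 3 ≡ 3 (mod 42), not 27.

(⇒) fails and (⇐) fails.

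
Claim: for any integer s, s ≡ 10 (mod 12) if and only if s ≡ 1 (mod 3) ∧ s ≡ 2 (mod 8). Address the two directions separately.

Forward direction. This fails: s = 22 gives 22 ≡ 10 (mod 12) but 22 ≡ 6 (mod 8), so the conjunction on the right does not hold.

Converse. If s ≡ 1 (mod 3) and s ≡ 2 (mod 8), then by the Chinese remainder theorem s ≡ 10 (mod 24). Since 10 ≡ 10 (mod 12) and 12 ∣ 24, we get s ≡ 10 (mod 12).

Only the converse holds.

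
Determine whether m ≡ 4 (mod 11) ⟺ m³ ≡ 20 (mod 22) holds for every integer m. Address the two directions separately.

(⇒) fails; (⇐) holds.

(⇒) This fails: take m = 15. Then 15 ≡ 4 (mod 11), but 15³ = 3375 ≡ 9 (mod 22), not 20.

(⇐) Conversely, the residues r modulo 22 with r³ ≡ 20 (mod 22) are exactly {4}, and each is ≡ 4 (mod 11).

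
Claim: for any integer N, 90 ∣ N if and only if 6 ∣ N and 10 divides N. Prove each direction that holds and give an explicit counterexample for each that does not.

[⇒] If 90 ∣ N, write N = 90q. Since 90 = 15·6, N = 6·(15q), so 6 ∣ N; and since 90 = 9·10, N = 10·(9q), so 10 ∣ N.

[⇐] This fails: take N = 30. Both 6 ∣ 30 and 10 ∣ 30, yet 30 is not a multiple of 90 (since 30 = 0·90 + 30), so 90 ∤ 30.

(⇒) holds; (⇐) fails.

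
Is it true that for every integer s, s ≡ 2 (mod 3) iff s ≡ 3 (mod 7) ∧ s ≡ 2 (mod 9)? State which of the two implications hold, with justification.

[⇒] This fails: s = 2 gives 2 ≡ 2 (mod 3) but 2 ≡ 2 (mod 7), so the conjunction on the right does not hold.

[⇐] Conversely, if s ≡ 3 (mod 7) and s ≡ 2 (mod 9), then by the Chinese remainder theorem s ≡ 38 (mod 63). Since 38 ≡ 2 (mod 3) and 3 ∣ 63, we get s ≡ 2 (mod 3).

Not equivalent: only (⇐) holds.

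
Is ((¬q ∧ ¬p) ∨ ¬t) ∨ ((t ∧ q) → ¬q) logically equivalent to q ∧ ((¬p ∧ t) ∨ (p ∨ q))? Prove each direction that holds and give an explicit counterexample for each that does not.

(⇒) fails and (⇐) fails.

(⇒) This fails. Under t = F, p = F, q = F, the left side is true but the right side is false.

(⇐) This fails. Under t = T, p = F, q = T, the left side is false but the right side is true.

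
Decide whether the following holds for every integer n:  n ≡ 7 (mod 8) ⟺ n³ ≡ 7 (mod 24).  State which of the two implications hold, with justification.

(⇒) This fails: take n = 15. Then 15 ≡ 7 (mod 8), but 15³ = 3375 ≡ 15 (mod 24), not 7.

(⇐) Conversely, the residues r modulo 24 with r³ ≡ 7 (mod 24) are exactly {7}, and each is ≡ 7 (mod 8).

Only the converse holds.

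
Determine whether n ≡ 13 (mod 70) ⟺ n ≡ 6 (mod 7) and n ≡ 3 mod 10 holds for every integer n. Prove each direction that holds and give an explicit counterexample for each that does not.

The biconditional holds.

[⇒] Suppose n ≡ 13 (mod 70); write n = 70j + 13. Since 7 ∣ 70, reducing mod 7 gives n ≡ 13 ≡ 6 (mod 7); since 10 ∣ 70, reducing mod 10 gives n ≡ 13 ≡ 3 (mod 10).

[⇐] Conversely, if n ≡ 6 (mod 7) and n ≡ 3 (mod 10), then by the Chinese remainder theorem n ≡ 13 (mod 70). This is exactly n ≡ 13 (mod 70).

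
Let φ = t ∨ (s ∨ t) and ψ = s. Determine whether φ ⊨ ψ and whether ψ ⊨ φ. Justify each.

Forward direction. This fails. Under t = T, s = F, the left side is true but the right side is false.

Converse. Assume the antecedent. If t is true, t ∨ (s ∨ t) reduces to true regardless of the other variables. If t is false, the antecedent forces (t = F, s = T), and t ∨ (s ∨ t) holds there. Either way t ∨ (s ∨ t) holds.

Only the converse holds.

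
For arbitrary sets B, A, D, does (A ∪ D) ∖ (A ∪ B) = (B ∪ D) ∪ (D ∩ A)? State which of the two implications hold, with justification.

(⊆) holds; (⊇) fails.

(⊆) Let x ∈ (A ∪ D) ∖ (A ∪ B). Then x ∈ D and x ∉ B, A, from which x ∈ (B ∪ D) ∪ (D ∩ A).

(⊇) This inclusion fails. Take B = {1}, A = ∅, D = ∅; then 1 ∈ (B ∪ D) ∪ (D ∩ A) but 1 ∉ (A ∪ D) ∖ (A ∪ B).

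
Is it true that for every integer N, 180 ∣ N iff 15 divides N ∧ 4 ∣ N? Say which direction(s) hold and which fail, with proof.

(⇒) If 180 ∣ N, write N = 180q. Since 180 = 12·15, N = 15·(12q), so 15 ∣ N; and since 180 = 45·4, N = 4·(45q), so 4 ∣ N.

(⇐) This fails: take N = 60. Both 15 ∣ 60 and 4 ∣ 60, yet 60 is not a multiple of 180 (since 60 = 0·180 + 60), so 180 ∤ 60.

Only the forward direction holds.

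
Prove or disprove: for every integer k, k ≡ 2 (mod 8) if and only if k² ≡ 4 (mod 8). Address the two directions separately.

The forward direction holds; the converse fails.

(⇒) Suppose k ≡ 2 (mod 8). Write k = 8j + 2. Then (8j + 2)² = 64j² + 32j + 4 = 8(8j² + 4j) + 4, so k² ≡ 4 (mod 8).

(⇐) This fails: take k = 6. Then 6² = 36 ≡ 4 (mod 8), yet 6 ≡ 6 (mod 8), not 2.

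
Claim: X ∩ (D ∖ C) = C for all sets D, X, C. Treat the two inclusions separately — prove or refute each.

Neither inclusion holds.

Forward inclusion. This inclusion fails. Take D = {1}, X = {1}, C = ∅; then 1 ∈ X ∩ (D ∖ C) but 1 ∉ C.

Reverse inclusion. This inclusion fails. Take D = ∅, X = ∅, C = {1}; then 1 ∈ C but 1 ∉ X ∩ (D ∖ C).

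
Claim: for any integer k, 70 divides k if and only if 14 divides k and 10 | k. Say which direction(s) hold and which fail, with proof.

Both implications hold.

(←) Suppose 14 ∣ k and 10 ∣ k. Any common multiple of 14 and 10 is a multiple of their lcm; here lcm(14, 10) = 14·10/gcd(14, 10) = 140/2 = 70, so 70 ∣ k.

(→) If 70 ∣ k, write k = 70q. Since 70 = 5·14, k = 14·(5q), so 14 ∣ k; and since 70 = 7·10, k = 10·(7q), so 10 ∣ k.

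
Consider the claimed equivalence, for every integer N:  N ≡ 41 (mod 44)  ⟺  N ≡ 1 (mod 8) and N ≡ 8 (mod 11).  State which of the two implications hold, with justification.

[⇐] If N ≡ 1 (mod 8) and N ≡ 8 (mod 11), then by the Chinese remainder theorem N ≡ 41 (mod 88). Since 41 ≡ 41 (mod 44) and 44 ∣ 88, we get N ≡ 41 (mod 44).

[⇒] This fails: N = 85 gives 85 ≡ 41 (mod 44) but 85 ≡ 5 (mod 8), so the conjunction on the right does not hold.

Not equivalent: only (⇐) holds.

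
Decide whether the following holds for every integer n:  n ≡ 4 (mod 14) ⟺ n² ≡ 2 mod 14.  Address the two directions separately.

[⇒] Suppose n ≡ 4 (mod 14). Write n = 14j + 4. Then (14j + 4)² = 196j² + 112j + 16 = 14(14j² + 8j + 1) + 2, so n² ≡ 2 (mod 14).

[⇐] This fails: take n = 10. Then 10² = 100 ≡ 2 (mod 14), yet 10 ≡ 10 (mod 14), not 4.

Only the forward implication holds.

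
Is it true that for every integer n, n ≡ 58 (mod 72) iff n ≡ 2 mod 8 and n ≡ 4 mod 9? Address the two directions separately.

The biconditional holds.

(→) Suppose n ≡ 58 (mod 72); write n = 72j + 58. Since 8 ∣ 72, reducing mod 8 gives n ≡ 58 ≡ 2 (mod 8); since 9 ∣ 72, reducing mod 9 gives n ≡ 58 ≡ 4 (mod 9).

(←) Conversely, if n ≡ 2 (mod 8) and n ≡ 4 (mod 9), then by the Chinese remainder theorem n ≡ 58 (mod 72). This is exactly n ≡ 58 (mod 72).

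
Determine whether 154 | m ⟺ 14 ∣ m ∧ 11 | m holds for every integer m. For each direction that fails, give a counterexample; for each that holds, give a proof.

Both implications hold.

[⇐] Suppose 14 ∣ m and 11 ∣ m. Any common multiple of 14 and 11 is a multiple of their lcm; here gcd(14, 11) = 1, so lcm(14, 11) = 14·11 = 154, so 154 ∣ m.

[⇒] If 154 ∣ m, write m = 154q. Since 154 = 11·14, m = 14·(11q), so 14 ∣ m; and since 154 = 14·11, m = 11·(14q), so 11 ∣ m.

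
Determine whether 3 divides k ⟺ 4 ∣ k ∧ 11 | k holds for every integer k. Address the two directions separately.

(⇒) fails and (⇐) fails.

(⟹) This fails: take k = 3. Certainly 3 ∣ 3, but 4 ∤ 3.

(⟸) This fails: take k = 44. Both 4 ∣ 44 and 11 ∣ 44, yet 44 is not a multiple of 3 (since 44 = 14·3 + 2), so 3 ∤ 44.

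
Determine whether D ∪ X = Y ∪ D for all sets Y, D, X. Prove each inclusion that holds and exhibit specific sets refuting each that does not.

Neither inclusion holds.

(⟹) This inclusion fails. Take Y = ∅, D = ∅, X = {1}; then 1 ∈ D ∪ X but 1 ∉ Y ∪ D.

(⟸) This inclusion fails. Take Y = {1}, D = ∅, X = ∅; then 1 ∈ Y ∪ D but 1 ∉ D ∪ X.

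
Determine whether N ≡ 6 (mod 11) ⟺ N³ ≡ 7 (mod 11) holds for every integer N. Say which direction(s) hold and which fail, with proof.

[⇒] Suppose N ≡ 6 (mod 11). Write N = 11j + 6. Then (11j + 6)³ = 1331j³ + 2178j² + 1188j + 216 = 11(121j³ + 198j² + 108j + 19) + 7, so N³ ≡ 7 (mod 11).

[⇐] Conversely, suppose N³ ≡ 7 (mod 11). The only residue r in {0, …, 10} with r³ ≡ 7 (mod 11) is r = 6, so N ≡ 6 (mod 11).

Both directions hold; the statement is true.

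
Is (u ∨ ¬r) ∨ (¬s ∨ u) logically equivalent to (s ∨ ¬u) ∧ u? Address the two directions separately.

Only the reverse direction holds.

(⟹) This fails. Under r = F, s = F, u = F, the left side is true but the right side is false.

(⟸) Assume the antecedent. If r is true, the antecedent forces (r = T, s = T, u = T), and (u ∨ ¬r) ∨ (¬s ∨ u) holds there. If r is false, (u ∨ ¬r) ∨ (¬s ∨ u) reduces to true regardless of the other variables. Either way (u ∨ ¬r) ∨ (¬s ∨ u) holds.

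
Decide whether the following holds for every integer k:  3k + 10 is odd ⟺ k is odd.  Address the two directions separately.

Both implications hold.

[⇐] Suppose k is odd; write k = 2j + 1. Then 3k + 10 = 3·(2j + 1) + 10 = 2·3j + 13, which is odd.

[⇒] Suppose 3k + 10 is odd. Since 3 is odd, 3k and k have the same parity, so 3k + 10 ≡ k + 10 (mod 2). As 10 is even, 3k + 10 is odd exactly when k is odd. Thus k is odd.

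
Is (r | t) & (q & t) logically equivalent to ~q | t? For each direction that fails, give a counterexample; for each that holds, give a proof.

(⟹) Assume the antecedent. If q is true, the antecedent forces (q = T, r = F, t = T) or (q = T, r = T, t = T), and ~q | t holds there. If q is false, the antecedent cannot hold. Either way ~q | t holds.

(⟸) This fails. Under q = F, r = F, t = F, the left side is false but the right side is true.

Only the forward direction holds.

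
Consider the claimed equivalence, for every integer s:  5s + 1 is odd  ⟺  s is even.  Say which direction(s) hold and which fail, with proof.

[⇒] Suppose 5s + 1 is odd. Since 5 is odd, 5s and s have the same parity, so 5s + 1 ≡ s + 1 (mod 2). As 1 is odd, 5s + 1 is odd exactly when s is even. Thus s is even.

[⇐] Conversely, suppose s is even; write s = 2j. Then 5s + 1 = 5·(2j) + 1 = 2·5j + 1, which is odd.

The biconditional holds.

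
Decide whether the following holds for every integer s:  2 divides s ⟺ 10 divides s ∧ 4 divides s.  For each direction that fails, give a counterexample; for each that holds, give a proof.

(←) Suppose 10 ∣ s and 4 ∣ s. Any common multiple of 10 and 4 is a multiple of their lcm; here lcm(10, 4) = 10·4/gcd(10, 4) = 40/2 = 20, so 20 ∣ s. Since 2 ∣ 20, it follows that 2 ∣ s.

(→) This fails: take s = 2. Certainly 2 ∣ 2, but 10 ∤ 2.

Only the reverse direction holds.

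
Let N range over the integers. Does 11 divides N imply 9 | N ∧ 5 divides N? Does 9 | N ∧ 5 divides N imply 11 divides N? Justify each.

Neither direction holds.

(⟹) This fails: take N = 11. Certainly 11 ∣ 11, but 9 ∤ 11.

(⟸) This fails: take N = 45. Both 9 ∣ 45 and 5 ∣ 45, yet 45 is not a multiple of 11 (since 45 = 4·11 + 1), so 11 ∤ 45.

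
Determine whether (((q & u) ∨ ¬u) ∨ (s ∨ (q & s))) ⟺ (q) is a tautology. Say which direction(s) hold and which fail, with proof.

Only the converse holds.

(⟹) This fails. Under u = F, q = F, s = F, the left side is true but the right side is false.

(⟸) Assume the antecedent. If u is true, the antecedent forces (u = T, q = T, s = F) or (u = T, q = T, s = T), and ((q & u) ∨ ¬u) ∨ (s ∨ (q & s)) holds there. If u is false, ((q & u) ∨ ¬u) ∨ (s ∨ (q & s)) reduces to true regardless of the other variables. Either way ((q & u) ∨ ¬u) ∨ (s ∨ (q & s)) holds.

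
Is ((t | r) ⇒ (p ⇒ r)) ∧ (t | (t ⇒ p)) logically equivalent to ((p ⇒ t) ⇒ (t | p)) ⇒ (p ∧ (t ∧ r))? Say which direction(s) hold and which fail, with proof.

Only the reverse direction holds.

(→) This fails. Under r = F, t = T, p = F, the left side is true but the right side is false.

(←) Assume the antecedent. If r is true, the consequent reduces to true regardless of the other variables. If r is false, the antecedent forces (r = F, t = F, p = F), and the consequent holds there. Either way the consequent holds.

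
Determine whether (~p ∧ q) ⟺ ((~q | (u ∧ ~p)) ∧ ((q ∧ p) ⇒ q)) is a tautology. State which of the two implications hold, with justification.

(⇒) fails and (⇐) fails.

[⇒] This fails. Under p = F, u = F, q = T, the left side is true but the right side is false.

[⇐] This fails. Under p = F, u = F, q = F, the left side is false but the right side is true.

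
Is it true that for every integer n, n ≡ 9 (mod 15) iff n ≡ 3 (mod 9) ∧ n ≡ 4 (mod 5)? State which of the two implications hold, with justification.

(⟹) This fails: n = 24 gives 24 ≡ 9 (mod 15) but 24 ≡ 6 (mod 9), so the conjunction on the right does not hold.

(⟸) Conversely, if n ≡ 3 (mod 9) and n ≡ 4 (mod 5), then by the Chinese remainder theorem n ≡ 39 (mod 45). Since 39 ≡ 9 (mod 15) and 15 ∣ 45, we get n ≡ 9 (mod 15).

(⇒) fails; (⇐) holds.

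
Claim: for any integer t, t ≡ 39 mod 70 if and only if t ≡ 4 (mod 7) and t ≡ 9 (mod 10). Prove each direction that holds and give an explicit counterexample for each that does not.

Both implications hold.

[⇒] Suppose t ≡ 39 (mod 70); write t = 70j + 39. Since 7 ∣ 70, reducing mod 7 gives t ≡ 39 ≡ 4 (mod 7); since 10 ∣ 70, reducing mod 10 gives t ≡ 39 ≡ 9 (mod 10).

[⇐] Conversely, if t ≡ 4 (mod 7) and t ≡ 9 (mod 10), then by the Chinese remainder theorem t ≡ 39 (mod 70). This is exactly t ≡ 39 (mod 70).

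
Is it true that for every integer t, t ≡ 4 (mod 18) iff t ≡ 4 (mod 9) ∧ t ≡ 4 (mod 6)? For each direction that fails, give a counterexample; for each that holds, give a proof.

(→) Suppose t ≡ 4 (mod 18); write t = 18j + 4. Since 9 ∣ 18, reducing mod 9 gives t ≡ 4 (mod 9); since 6 ∣ 18, reducing mod 6 gives t ≡ 4 (mod 6).

(←) Conversely, if t ≡ 4 (mod 9) and t ≡ 4 (mod 6), then by the Chinese remainder theorem t ≡ 4 (mod 18). This is exactly t ≡ 4 (mod 18).

Both implications hold.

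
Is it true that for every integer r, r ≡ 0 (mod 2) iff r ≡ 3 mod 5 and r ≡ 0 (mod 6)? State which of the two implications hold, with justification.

(→) This fails: r = 0 gives 0 ≡ 0 (mod 2) but 0 ≡ 0 (mod 5), so the conjunction on the right does not hold.

(←) Conversely, if r ≡ 3 (mod 5) and r ≡ 0 (mod 6), then by the Chinese remainder theorem r ≡ 18 (mod 30). Since 18 ≡ 0 (mod 2) and 2 ∣ 30, we get r ≡ 0 (mod 2).

Not equivalent: only (⇐) holds.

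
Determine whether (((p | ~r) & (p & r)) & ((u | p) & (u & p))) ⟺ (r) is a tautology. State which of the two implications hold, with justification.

(⟹) Assume the antecedent. If p is true, the antecedent forces (p = T, r = T, u = T), and r holds there. If p is false, the antecedent cannot hold. Either way r holds.

(⟸) This fails. Under p = F, r = T, u = F, the left side is false but the right side is true.

Only the forward implication holds.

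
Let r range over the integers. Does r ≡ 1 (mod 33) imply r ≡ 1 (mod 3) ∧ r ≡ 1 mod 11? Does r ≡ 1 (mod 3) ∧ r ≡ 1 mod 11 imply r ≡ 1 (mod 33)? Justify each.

[⇐] If r ≡ 1 (mod 3) and r ≡ 1 (mod 11), then by the Chinese remainder theorem r ≡ 1 (mod 33). This is exactly r ≡ 1 (mod 33).

[⇒] Suppose r ≡ 1 (mod 33); write r = 33j + 1. Since 3 ∣ 33, reducing mod 3 gives r ≡ 1 (mod 3); since 11 ∣ 33, reducing mod 11 gives r ≡ 1 (mod 11).

Equivalent; both directions hold.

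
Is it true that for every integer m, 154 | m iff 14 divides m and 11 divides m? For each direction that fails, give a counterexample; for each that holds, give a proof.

[⇐] Suppose 14 ∣ m and 11 ∣ m. Any common multiple of 14 and 11 is a multiple of their lcm; here gcd(14, 11) = 1, so lcm(14, 11) = 14·11 = 154, so 154 ∣ m.

[⇒] If 154 ∣ m, write m = 154q. Since 154 = 11·14, m = 14·(11q), so 14 ∣ m; and since 154 = 14·11, m = 11·(14q), so 11 ∣ m.

The biconditional holds.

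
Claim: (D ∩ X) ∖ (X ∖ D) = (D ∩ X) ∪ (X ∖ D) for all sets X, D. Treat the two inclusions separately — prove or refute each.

The sets are not equal: only the forward inclusion holds.

Forward inclusion. Let x ∈ (D ∩ X) ∖ (X ∖ D). Then x ∈ X ∩ D, from which x ∈ (D ∩ X) ∪ (X ∖ D).

Reverse inclusion. This inclusion fails. Take X = {1}, D = ∅; then 1 ∈ (D ∩ X) ∪ (X ∖ D) but 1 ∉ (D ∩ X) ∖ (X ∖ D).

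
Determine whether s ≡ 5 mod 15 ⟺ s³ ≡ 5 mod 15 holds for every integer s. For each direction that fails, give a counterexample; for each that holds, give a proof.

(⟸) Suppose s³ ≡ 5 (mod 15). The only residue r in {0, …, 14} with r³ ≡ 5 (mod 15) is r = 5, so s ≡ 5 (mod 15).

(⟹) Suppose s ≡ 5 mod 15. Write s = 15j + 5. Then (15j + 5)³ = 3375j³ + 3375j² + 1125j + 125 = 15(225j³ + 225j² + 75j + 8) + 5, so s³ ≡ 5 (mod 15).

Both implications hold.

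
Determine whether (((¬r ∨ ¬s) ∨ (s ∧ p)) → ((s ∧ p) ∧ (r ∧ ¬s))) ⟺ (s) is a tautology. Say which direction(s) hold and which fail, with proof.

(⇒) holds; (⇐) fails.

[⇒] Assume the antecedent. If p is true, the antecedent cannot hold. If p is false, the antecedent forces (p = F, r = T, s = T), and s holds there. Either way s holds.

[⇐] This fails. Under p = F, r = F, s = T, the left side is false but the right side is true.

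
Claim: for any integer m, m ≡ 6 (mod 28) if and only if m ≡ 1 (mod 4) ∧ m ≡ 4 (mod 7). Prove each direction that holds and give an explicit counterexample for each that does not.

Both directions fail.

[⇒] This fails: m = 6 gives 6 ≡ 6 (mod 28) but 6 ≡ 2 (mod 4), so the conjunction on the right does not hold.

[⇐] This fails: m = 25 satisfies both congruences on the right (25 ≡ 1 mod 4 and 25 ≡ 4 mod 7) yet 25 ≡ 25 (mod 28), not 6.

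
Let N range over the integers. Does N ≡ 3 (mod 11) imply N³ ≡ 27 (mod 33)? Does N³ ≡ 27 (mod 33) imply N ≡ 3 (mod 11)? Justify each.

(⇒) fails; (⇐) holds.

(→) This fails: take N = 14. Then 14 ≡ 3 (mod 11), but 14³ = 2744 ≡ 5 (mod 33), not 27.

(←) Conversely, the residues r modulo 33 with r³ ≡ 27 (mod 33) are exactly {3}, and each is ≡ 3 (mod 11).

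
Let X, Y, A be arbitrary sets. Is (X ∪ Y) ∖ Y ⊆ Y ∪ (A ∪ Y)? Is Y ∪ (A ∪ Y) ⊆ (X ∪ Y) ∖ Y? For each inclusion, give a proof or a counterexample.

Neither inclusion holds.

(⟹) This inclusion fails. Take X = {1}, Y = ∅, A = ∅; then 1 ∈ (X ∪ Y) ∖ Y but 1 ∉ Y ∪ (A ∪ Y).

(⟸) This inclusion fails. Take X = ∅, Y = {1}, A = ∅; then 1 ∈ Y ∪ (A ∪ Y) but 1 ∉ (X ∪ Y) ∖ Y.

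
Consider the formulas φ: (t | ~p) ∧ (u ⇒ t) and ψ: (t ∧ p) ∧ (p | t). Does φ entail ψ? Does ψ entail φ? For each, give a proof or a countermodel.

Forward direction. This fails. Under p = F, t = F, u = F, the left side is true but the right side is false.

Converse. Assume the antecedent. If p is true, the antecedent forces (p = T, t = T, u = F) or (p = T, t = T, u = T), and (t | ~p) ∧ (u ⇒ t) holds there. If p is false, the antecedent cannot hold. Either way (t | ~p) ∧ (u ⇒ t) holds.

(⇒) fails; (⇐) holds.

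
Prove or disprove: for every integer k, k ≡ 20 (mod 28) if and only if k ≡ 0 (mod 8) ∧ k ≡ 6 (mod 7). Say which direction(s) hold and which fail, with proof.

(⟸) If k ≡ 0 (mod 8) and k ≡ 6 (mod 7), then by the Chinese remainder theorem k ≡ 48 (mod 56). Since 48 ≡ 20 (mod 28) and 28 ∣ 56, we get k ≡ 20 (mod 28).

(⟹) This fails: k = 20 gives 20 ≡ 20 (mod 28) but 20 ≡ 4 (mod 8), so the conjunction on the right does not hold.

Only the converse holds.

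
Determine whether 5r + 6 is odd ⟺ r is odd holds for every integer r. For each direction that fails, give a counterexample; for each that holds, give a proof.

Equivalent; both directions hold.

Forward direction. Suppose 5r + 6 is odd. Since 5 is odd, 5r and r have the same parity, so 5r + 6 ≡ r + 6 (mod 2). As 6 is even, 5r + 6 is odd exactly when r is odd. Thus r is odd.

Converse. Suppose r is odd; write r = 2j + 1. Then 5r + 6 = 5·(2j + 1) + 6 = 2·5j + 11, which is odd.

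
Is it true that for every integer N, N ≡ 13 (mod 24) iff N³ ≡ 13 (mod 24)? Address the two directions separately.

Both directions hold; the statement is true.

(→) Suppose N ≡ 13 (mod 24). Write N = 24j + 13. Then (24j + 13)³ = 13824j³ + 22464j² + 12168j + 2197 = 24(576j³ + 936j² + 507j + 91) + 13, so N³ ≡ 13 (mod 24).

(←) Conversely, suppose N³ ≡ 13 (mod 24). The only residue r in {0, …, 23} with r³ ≡ 13 (mod 24) is r = 13, so N ≡ 13 (mod 24).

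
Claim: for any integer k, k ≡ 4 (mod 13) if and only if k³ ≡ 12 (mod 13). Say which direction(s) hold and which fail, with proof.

The forward direction holds; the converse fails.

[⇒] Suppose k ≡ 4 (mod 13). Write k = 13j + 4. Then (13j + 4)³ = 2197j³ + 2028j² + 624j + 64 = 13(169j³ + 156j² + 48j + 4) + 12, so k³ ≡ 12 (mod 13).

[⇐] This fails: take k = 10. Then 10³ = 1000 ≡ 12 (mod 13), yet 10 ≡ 10 (mod 13), not 4.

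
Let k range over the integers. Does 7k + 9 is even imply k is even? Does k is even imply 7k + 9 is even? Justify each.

(⇒) fails and (⇐) fails.

(→) This fails: k = 7 gives 7k + 9 = 58, which is even, but 7 is odd, not even.

(←) This also fails: k = 4 is even, but 7k + 9 = 37 is odd, not even.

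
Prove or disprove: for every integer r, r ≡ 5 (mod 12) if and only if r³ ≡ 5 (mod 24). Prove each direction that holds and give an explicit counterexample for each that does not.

Not equivalent: only (⇐) holds.

(⟹) This fails: take r = 17. Then 17 ≡ 5 (mod 12), but 17³ = 4913 ≡ 17 (mod 24), not 5.

(⟸) Conversely, the residues r modulo 24 with r³ ≡ 5 (mod 24) are exactly {5}, and each is ≡ 5 (mod 12).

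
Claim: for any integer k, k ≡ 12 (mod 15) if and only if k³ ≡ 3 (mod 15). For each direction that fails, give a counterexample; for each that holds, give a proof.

Both directions hold.

(⇒) Suppose k ≡ 12 (mod 15). Write k = 15j + 12. Then (15j + 12)³ = 3375j³ + 8100j² + 6480j + 1728 = 15(225j³ + 540j² + 432j + 115) + 3, so k³ ≡ 3 (mod 15).

(⇐) Conversely, suppose k³ ≡ 3 (mod 15). The only residue r in {0, …, 14} with r³ ≡ 3 (mod 15) is r = 12, so k ≡ 12 (mod 15).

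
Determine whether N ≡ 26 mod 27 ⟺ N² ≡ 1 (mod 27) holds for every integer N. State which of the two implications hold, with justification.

Only the forward implication holds.

(⇒) Suppose N ≡ 26 mod 27. Write N = 27j + 26. Then (27j + 26)² = 729j² + 1404j + 676 = 27(27j² + 52j + 25) + 1, so N² ≡ 1 (mod 27).

(⇐) This fails: take N = 1. Then 1² = 1 ≡ 1 (mod 27), yet 1 ≡ 1 (mod 27), not 26.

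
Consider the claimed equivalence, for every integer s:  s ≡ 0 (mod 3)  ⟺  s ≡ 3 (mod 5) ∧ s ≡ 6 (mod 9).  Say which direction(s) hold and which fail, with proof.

(→) This fails: s = 0 gives 0 ≡ 0 (mod 3) but 0 ≡ 0 (mod 5), so the conjunction on the right does not hold.

(←) Conversely, if s ≡ 3 (mod 5) and s ≡ 6 (mod 9), then by the Chinese remainder theorem s ≡ 33 (mod 45). Since 33 ≡ 0 (mod 3) and 3 ∣ 45, we get s ≡ 0 (mod 3).

(⇒) fails; (⇐) holds.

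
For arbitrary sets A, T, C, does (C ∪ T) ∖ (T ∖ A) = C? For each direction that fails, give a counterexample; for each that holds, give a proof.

(⟹) This inclusion fails. Take A = {1}, T = {1}, C = ∅; then 1 ∈ (C ∪ T) ∖ (T ∖ A) but 1 ∉ C.

(⟸) This inclusion fails. Take A = ∅, T = {1}, C = {1}; then 1 ∈ C but 1 ∉ (C ∪ T) ∖ (T ∖ A).

(⊆) fails and (⊇) fails.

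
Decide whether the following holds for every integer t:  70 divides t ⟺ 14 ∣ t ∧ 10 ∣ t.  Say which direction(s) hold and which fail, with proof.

Both implications hold.

Converse. Suppose 14 ∣ t and 10 ∣ t. Any common multiple of 14 and 10 is a multiple of their lcm; here lcm(14, 10) = 14·10/gcd(14, 10) = 140/2 = 70, so 70 ∣ t.

Forward direction. If 70 ∣ t, write t = 70q. Since 70 = 5·14, t = 14·(5q), so 14 ∣ t; and since 70 = 7·10, t = 10·(7q), so 10 ∣ t.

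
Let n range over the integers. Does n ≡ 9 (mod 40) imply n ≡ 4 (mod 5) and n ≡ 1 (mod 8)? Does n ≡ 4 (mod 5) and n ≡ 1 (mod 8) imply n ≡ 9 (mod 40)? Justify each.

Both directions hold.

Converse. If n ≡ 4 (mod 5) and n ≡ 1 (mod 8), then by the Chinese remainder theorem n ≡ 9 (mod 40). This is exactly n ≡ 9 (mod 40).

Forward direction. Suppose n ≡ 9 (mod 40); write n = 40j + 9. Since 5 ∣ 40, reducing mod 5 gives n ≡ 9 ≡ 4 (mod 5); since 8 ∣ 40, reducing mod 8 gives n ≡ 9 ≡ 1 (mod 8).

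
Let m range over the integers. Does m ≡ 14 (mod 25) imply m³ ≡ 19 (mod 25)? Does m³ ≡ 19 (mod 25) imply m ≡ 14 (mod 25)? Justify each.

Both directions hold; the statement is true.

[⇒] Suppose m ≡ 14 (mod 25). Write m = 25j + 14. Then (25j + 14)³ = 15625j³ + 26250j² + 14700j + 2744 = 25(625j³ + 1050j² + 588j + 109) + 19, so m³ ≡ 19 (mod 25).

[⇐] Conversely, suppose m³ ≡ 19 (mod 25). The only residue r in {0, …, 24} with r³ ≡ 19 (mod 25) is r = 14, so m ≡ 14 (mod 25).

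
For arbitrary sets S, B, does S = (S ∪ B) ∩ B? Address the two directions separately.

(⟹) This inclusion fails. Take S = {1}, B = ∅; then 1 ∈ S but 1 ∉ (S ∪ B) ∩ B.

(⟸) This inclusion fails. Take S = ∅, B = {1}; then 1 ∈ (S ∪ B) ∩ B but 1 ∉ S.

Neither inclusion holds.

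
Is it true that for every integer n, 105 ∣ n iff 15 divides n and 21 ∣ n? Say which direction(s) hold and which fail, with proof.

(⟹) If 105 ∣ n, write n = 105q. Since 105 = 7·15, n = 15·(7q), so 15 ∣ n; and since 105 = 5·21, n = 21·(5q), so 21 ∣ n.

(⟸) Suppose 15 ∣ n and 21 ∣ n. Any common multiple of 15 and 21 is a multiple of their lcm; here lcm(15, 21) = 15·21/gcd(15, 21) = 315/3 = 105, so 105 ∣ n.

Both directions hold.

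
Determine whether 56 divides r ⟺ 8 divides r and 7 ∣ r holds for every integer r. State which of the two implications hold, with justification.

The biconditional holds.

(⟹) If 56 ∣ r, write r = 56q. Since 56 = 7·8, r = 8·(7q), so 8 ∣ r; and since 56 = 8·7, r = 7·(8q), so 7 ∣ r.

(⟸) Suppose 8 ∣ r and 7 ∣ r. Any common multiple of 8 and 7 is a multiple of their lcm; here gcd(8, 7) = 1, so lcm(8, 7) = 8·7 = 56, so 56 ∣ r.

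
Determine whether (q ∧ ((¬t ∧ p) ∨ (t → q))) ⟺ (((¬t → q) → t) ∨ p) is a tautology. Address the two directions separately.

Neither direction holds.

(⟹) This fails. Under t = F, q = T, p = F, the left side is true but the right side is false.

(⟸) This fails. Under t = F, q = F, p = F, the left side is false but the right side is true.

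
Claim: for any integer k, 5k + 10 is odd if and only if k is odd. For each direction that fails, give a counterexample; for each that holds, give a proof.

[⇒] Suppose 5k + 10 is odd. Since 5 is odd, 5k and k have the same parity, so 5k + 10 ≡ k + 10 (mod 2). As 10 is even, 5k + 10 is odd exactly when k is odd. Thus k is odd.

[⇐] Conversely, suppose k is odd; write k = 2j + 1. Then 5k + 10 = 5·(2j + 1) + 10 = 2·5j + 15, which is odd.

The biconditional holds.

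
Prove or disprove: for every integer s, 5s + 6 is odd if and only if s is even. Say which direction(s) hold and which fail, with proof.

Forward direction. This fails: s = 5 gives 5s + 6 = 31, which is odd, but 5 is odd, not even.

Converse. This also fails: s = 4 is even, but 5s + 6 = 26 is even, not odd.

(⇒) fails and (⇐) fails.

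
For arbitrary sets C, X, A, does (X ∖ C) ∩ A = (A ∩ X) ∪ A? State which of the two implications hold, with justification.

(⊆) Let x ∈ (X ∖ C) ∩ A. Then x ∈ X ∩ A and x ∉ C, from which x ∈ (A ∩ X) ∪ A.

(⊇) This inclusion fails. Take C = ∅, X = ∅, A = {1}; then 1 ∈ (A ∩ X) ∪ A but 1 ∉ (X ∖ C) ∩ A.

(⊆) holds; (⊇) fails.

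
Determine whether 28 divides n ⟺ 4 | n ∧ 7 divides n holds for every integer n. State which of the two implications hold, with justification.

(⟹) If 28 ∣ n, write n = 28q. Since 28 = 7·4, n = 4·(7q), so 4 ∣ n; and since 28 = 4·7, n = 7·(4q), so 7 ∣ n.

(⟸) Suppose 4 ∣ n and 7 ∣ n. Any common multiple of 4 and 7 is a multiple of their lcm; here gcd(4, 7) = 1, so lcm(4, 7) = 4·7 = 28, so 28 ∣ n.

Both directions hold; the statement is true.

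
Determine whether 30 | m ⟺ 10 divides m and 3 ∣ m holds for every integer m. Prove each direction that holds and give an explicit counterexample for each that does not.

(⟹) If 30 ∣ m, write m = 30q. Since 30 = 3·10, m = 10·(3q), so 10 ∣ m; and since 30 = 10·3, m = 3·(10q), so 3 ∣ m.

(⟸) Suppose 10 ∣ m and 3 ∣ m. Any common multiple of 10 and 3 is a multiple of their lcm; here gcd(10, 3) = 1, so lcm(10, 3) = 10·3 = 30, so 30 ∣ m.

Both directions hold; the statement is true.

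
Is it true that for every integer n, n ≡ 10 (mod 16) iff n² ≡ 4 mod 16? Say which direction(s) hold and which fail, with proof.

[⇒] Suppose n ≡ 10 (mod 16). Write n = 16j + 10. Then (16j + 10)² = 256j² + 320j + 100 = 16(16j² + 20j + 6) + 4, so n² ≡ 4 (mod 16).

[⇐] This fails: take n = 2. Then 2² = 4 ≡ 4 (mod 16), yet 2 ≡ 2 (mod 16), not 10.

Only the forward implication holds.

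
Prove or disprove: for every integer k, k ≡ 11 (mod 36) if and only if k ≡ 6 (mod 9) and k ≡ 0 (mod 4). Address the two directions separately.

[⇒] This fails: k = 11 gives 11 ≡ 11 (mod 36) but 11 ≡ 2 (mod 9), so the conjunction on the right does not hold.

[⇐] This fails: k = 24 satisfies both congruences on the right (24 ≡ 6 mod 9 and 24 ≡ 0 mod 4) yet 24 ≡ 24 (mod 36), not 11.

Neither implication holds.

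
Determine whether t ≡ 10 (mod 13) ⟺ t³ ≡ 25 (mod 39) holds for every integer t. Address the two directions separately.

Neither implication holds.

[⇒] This fails: take t = 23. Then 23 ≡ 10 (mod 13), but 23³ = 12167 ≡ 38 (mod 39), not 25.

[⇐] This fails: take t = 4. Then 4³ = 64 ≡ 25 (mod 39), yet 4 ≡ 4 (mod 13), not 10.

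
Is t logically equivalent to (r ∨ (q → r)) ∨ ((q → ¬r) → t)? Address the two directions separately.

(⇐) This fails. Under q = F, r = F, t = F, the left side is false but the right side is true.

(⇒) Assume the antecedent. If q is true, the antecedent forces (q = T, r = F, t = T) or (q = T, r = T, t = T), and (r ∨ (q → r)) ∨ ((q → ¬r) → t) holds there. If q is false, (r ∨ (q → r)) ∨ ((q → ¬r) → t) reduces to true regardless of the other variables. Either way (r ∨ (q → r)) ∨ ((q → ¬r) → t) holds.

Only the forward implication holds.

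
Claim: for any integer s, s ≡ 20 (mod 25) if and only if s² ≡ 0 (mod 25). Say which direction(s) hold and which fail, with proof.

(⇒) holds; (⇐) fails.

(⟹) Suppose s ≡ 20 (mod 25). Write s = 25j + 20. Then (25j + 20)² = 625j² + 1000j + 400 = 25(25j² + 40j + 16) + 0, so s² ≡ 0 (mod 25).

(⟸) This fails: take s = 0. Then 0² = 0 ≡ 0 (mod 25), yet 0 ≡ 0 (mod 25), not 20.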